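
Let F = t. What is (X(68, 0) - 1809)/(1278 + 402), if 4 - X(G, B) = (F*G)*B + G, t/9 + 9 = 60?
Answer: -1873/1680 ≈ -1.1149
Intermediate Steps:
t = 459 (t = -81 + 9*60 = -81 + 540 = 459)
F = 459
X(G, B) = 4 - G - 459*B*G (X(G, B) = 4 - ((459*G)*B + G) = 4 - (459*B*G + G) = 4 - (G + 459*B*G) = 4 + (-G - 459*B*G) = 4 - G - 459*B*G)
(X(68, 0) - 1809)/(1278 + 402) = ((4 - 1*68 - 459*0*68) - 1809)/(1278 + 402) = ((4 - 68 + 0) - 1809)/1680 = (-64 - 1809)*(1/1680) = -1873*1/1680 = -1873/1680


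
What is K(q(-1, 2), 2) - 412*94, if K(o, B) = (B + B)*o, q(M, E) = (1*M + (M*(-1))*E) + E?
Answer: -38716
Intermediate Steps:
q(M, E) = E + M - E*M (q(M, E) = (M + (-M)*E) + E = (M - E*M) + E = E + M - E*M)
K(o, B) = 2*B*o (K(o, B) = (2*B)*o = 2*B*o)
K(q(-1, 2), 2) - 412*94 = 2*2*(2 - 1 - 1*2*(-1)) - 412*94 = 2*2*(2 - 1 + 2) - 38728 = 2*2*3 - 38728 = 12 - 38728 = -38716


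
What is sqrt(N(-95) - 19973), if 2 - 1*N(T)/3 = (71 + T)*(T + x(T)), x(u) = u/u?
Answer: I*sqrt(26735) ≈ 163.51*I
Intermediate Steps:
x(u) = 1
N(T) = 6 - 3*(1 + T)*(71 + T) (N(T) = 6 - 3*(71 + T)*(T + 1) = 6 - 3*(71 + T)*(1 + T) = 6 - 3*(1 + T)*(71 + T))
sqrt(N(-95) - 19973) = sqrt((-207 - 216*(-95) - 3*(-95)**2) - 19973) = sqrt((-207 + 20520 - 3*9025) - 19973) = sqrt((-207 + 20520 - 27075) - 19973) = sqrt(-6762 - 19973) = sqrt(-26735) = I*sqrt(26735)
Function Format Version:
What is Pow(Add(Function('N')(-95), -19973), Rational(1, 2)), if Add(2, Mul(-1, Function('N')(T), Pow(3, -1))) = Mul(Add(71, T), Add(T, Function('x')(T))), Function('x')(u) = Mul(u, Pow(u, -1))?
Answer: Mul(I, Pow(26735, Rational(1, 2))) ≈ Mul(163.51, I)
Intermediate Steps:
Function('x')(u) = 1
Function('N')(T) = Add(6, Mul(-3, Add(1, T), Add(71, T))) (Function('N')(T) = Add(6, Mul(-3, Mul(Add(71, T), Add(T, 1)))) = Add(6, Mul(-3, Mul(Add(71, T), Add(1, T)))) = Add(6, Mul(-3, Mul(Add(1, T), Add(71, T)))) = Add(6, Mul(-3, Add(1, T), Add(71, T))))
Pow(Add(Function('N')(-95), -19973), Rational(1, 2)) = Pow(Add(Add(-207, Mul(-216, -95), Mul(-3, Pow(-95, 2))), -19973), Rational(1, 2)) = Pow(Add(Add(-207, 20520, Mul(-3, 9025)), -19973), Rational(1, 2)) = Pow(Add(Add(-207, 20520, -27075), -19973), Rational(1, 2)) = Pow(Add(-6762, -19973), Rational(1, 2)) = Pow(-26735, Rational(1, 2)) = Mul(I, Pow(26735, Rational(1, 2)))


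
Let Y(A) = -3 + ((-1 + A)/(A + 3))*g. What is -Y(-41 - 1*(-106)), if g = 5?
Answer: -29/17 ≈ -1.7059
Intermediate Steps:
Y(A) = -3 + 5*(-1 + A)/(3 + A) (Y(A) = -3 + ((-1 + A)/(A + 3))*5 = -3 + ((-1 + A)/(3 + A))*5 = -3 + 5*(-1 + A)/(3 + A))
-Y(-41 - 1*(-106)) = -2*(-7 + (-41 - 1*(-106)))/(3 + (-41 - 1*(-106))) = -2*(-7 + (-41 + 106))/(3 + (-41 + 106)) = -2*(-7 + 65)/(3 + 65) = -2*58/68 = -1*29/17 = -29/17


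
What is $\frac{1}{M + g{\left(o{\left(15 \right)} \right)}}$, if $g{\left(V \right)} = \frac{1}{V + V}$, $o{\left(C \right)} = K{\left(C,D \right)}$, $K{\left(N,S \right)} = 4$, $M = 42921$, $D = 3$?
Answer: $\frac{8}{343369} \approx 2.3299 \cdot 10^{-5}$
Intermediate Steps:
$o{\left(C \right)} = 4$
$g{\left(V \right)} = \frac{1}{2 V}$
$\frac{1}{M + g{\left(o{\left(15 \right)} \right)}} = \frac{1}{42921 + \frac{1}{2 \cdot 4}} = \frac{1}{42921 + \frac{1}{2} \cdot \frac{1}{4}} = \frac{1}{42921 + \frac{1}{8}} = \frac{1}{\frac{343369}{8}} = \frac{8}{343369}$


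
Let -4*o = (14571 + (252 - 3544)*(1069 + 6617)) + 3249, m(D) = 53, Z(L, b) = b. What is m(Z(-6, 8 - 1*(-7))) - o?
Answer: -6321070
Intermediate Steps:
o = 6321123 (o = -((14571 + (252 - 3544)*(1069 + 6617)) + 3249)/4 = -((14571 - 3292*7686) + 3249)/4 = -((14571 - 25302312) + 3249)/4 = -(-25287741 + 3249)/4 = -1/4*(-25284492) = 6321123)
m(Z(-6, 8 - 1*(-7))) - o = 53 - 1*6321123 = 53 - 6321123 = -6321070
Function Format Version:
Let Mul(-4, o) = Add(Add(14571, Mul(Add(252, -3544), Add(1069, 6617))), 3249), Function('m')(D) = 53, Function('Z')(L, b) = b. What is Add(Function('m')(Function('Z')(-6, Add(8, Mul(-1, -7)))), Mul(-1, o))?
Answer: -6321070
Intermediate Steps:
o = 6321123 (o = Mul(Rational(-1, 4), Add(Add(14571, Mul(Add(252, -3544), Add(1069, 6617))), 3249)) = Mul(Rational(-1, 4), Add(Add(14571, Mul(-3292, 7686)), 3249)) = Mul(Rational(-1, 4), Add(Add(14571, -25302312), 3249)) = Mul(Rational(-1, 4), Add(-25287741, 3249)) = Mul(Rational(-1, 4), -25284492) = 6321123)
Add(Function('m')(Function('Z')(-6, Add(8, Mul(-1, -7)))), Mul(-1, o)) = Add(53, Mul(-1, 6321123)) = Add(53, -6321123) = -6321070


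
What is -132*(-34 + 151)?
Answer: -15444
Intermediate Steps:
-132*(-34 + 151) = -132*117 = -15444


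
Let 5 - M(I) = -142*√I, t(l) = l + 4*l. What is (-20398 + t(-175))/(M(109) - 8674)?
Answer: 8781697/3473985 + 143846*√109/3473985 ≈ 2.9601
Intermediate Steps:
t(l) = 5*l
M(I) = 5 + 142*√I (M(I) = 5 - (-142)*√I = 5 + 142*√I)
(-20398 + t(-175))/(M(109) - 8674) = (-20398 + 5*(-175))/((5 + 142*√109) - 8674) = (-20398 - 875)/(-8669 + 142*√109) = -21273/(-8669 + 142*√109)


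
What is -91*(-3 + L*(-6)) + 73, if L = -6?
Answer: -2930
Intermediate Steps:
-91*(-3 + L*(-6)) + 73 = -91*(-3 - 6*(-6)) + 73 = -91*(-3 + 36) + 73 = -91*33 + 73 = -3003 + 73 = -2930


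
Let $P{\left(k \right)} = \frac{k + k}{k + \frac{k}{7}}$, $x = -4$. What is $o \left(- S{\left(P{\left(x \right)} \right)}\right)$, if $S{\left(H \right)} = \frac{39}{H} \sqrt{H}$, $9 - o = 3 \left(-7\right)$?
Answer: $- \frac{2340 \sqrt{7}}{7} \approx -884.44$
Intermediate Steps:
$P{\left(k \right)} = \frac{7}{4}$ ($P{\left(k \right)} = \frac{2 k}{k + k \frac{1}{7}} = \frac{2 k}{k + \frac{k}{7}} = \frac{2 k}{\frac{8}{7} k} = 2 k \frac{7}{8 k} = \frac{7}{4}$)
$o = 30$ ($o = 9 - 3 \left(-7\right) = 9 - -21 = 9 + 21 = 30$)
$S{\left(H \right)} = \frac{39}{\sqrt{H}}$
$o \left(- S{\left(P{\left(x \right)} \right)}\right) = 30 \left(- \frac{39}{\frac{1}{2} \sqrt{7}}\right) = 30 \left(- 39 \frac{2 \sqrt{7}}{7}\right) = 30 \left(- \frac{78 \sqrt{7}}{7}\right) = - \frac{2340 \sqrt{7}}{7}$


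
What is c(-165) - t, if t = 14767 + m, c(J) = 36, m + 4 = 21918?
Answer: -36645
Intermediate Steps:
m = 21914 (m = -4 + 21918 = 21914)
t = 36681 (t = 14767 + 21914 = 36681)
c(-165) - t = 36 - 1*36681 = 36 - 36681 = -36645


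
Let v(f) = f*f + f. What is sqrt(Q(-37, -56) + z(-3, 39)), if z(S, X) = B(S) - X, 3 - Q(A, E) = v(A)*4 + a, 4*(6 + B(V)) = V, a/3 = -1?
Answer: I*sqrt(21471)/2 ≈ 73.265*I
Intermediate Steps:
a = -3 (a = 3*(-1) = -3)
B(V) = -6 + V/4
v(f) = f + f**2 (v(f) = f**2 + f = f + f**2)
Q(A, E) = 6 - 4*A*(1 + A) (Q(A, E) = 3 - ((A*(1 + A))*4 - 3) = 3 - (4*A*(1 + A) - 3) = 3 - (-3 + 4*A*(1 + A)) = 3 + (3 - 4*A*(1 + A)) = 6 - 4*A*(1 + A))
z(S, X) = -6 - X + S/4 (z(S, X) = (-6 + S/4) - X = -6 - X + S/4)
sqrt(Q(-37, -56) + z(-3, 39)) = sqrt((6 - 4*(-37)*(1 - 37)) + (-6 - 1*39 + (1/4)*(-3))) = sqrt((6 - 4*(-37)*(-36)) + (-6 - 39 - 3/4)) = sqrt((6 - 5328) - 183/4) = sqrt(-5322 - 183/4) = sqrt(-21471/4) = I*sqrt(21471)/2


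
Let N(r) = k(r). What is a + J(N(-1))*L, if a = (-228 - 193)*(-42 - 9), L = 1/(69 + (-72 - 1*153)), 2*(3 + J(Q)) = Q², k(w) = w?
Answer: 6698957/312 ≈ 21471.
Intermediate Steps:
N(r) = r
J(Q) = -3 + Q²/2
L = -1/156 (L = 1/(69 + (-72 - 153)) = 1/(69 - 225) = 1/(-156) = -1/156 ≈ -0.0064103)
a = 21471 (a = -421*(-51) = 21471)
a + J(N(-1))*L = 21471 + (-3 + (½)*(-1)²)*(-1/156) = 21471 + (-3 + (½)*1)*(-1/156) = 21471 + (-3 + ½)*(-1/156) = 21471 - 5/2*(-1/156) = 21471 + 5/312 = 6698957/312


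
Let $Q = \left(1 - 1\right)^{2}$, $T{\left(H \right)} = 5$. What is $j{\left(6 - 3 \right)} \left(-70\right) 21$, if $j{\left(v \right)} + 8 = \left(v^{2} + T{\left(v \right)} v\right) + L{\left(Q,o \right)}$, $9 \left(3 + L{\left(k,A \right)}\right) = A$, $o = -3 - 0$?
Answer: $-18620$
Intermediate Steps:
$o = -3$ ($o = -3 + 0 = -3$)
$Q = 0$ ($Q = 0^{2} = 0$)
$L{\left(k,A \right)} = -3 + \frac{A}{9}$
$j{\left(v \right)} = - \frac{34}{3} + v^{2} + 5 v$ ($j{\left(v \right)} = -8 + \left(\left(v^{2} + 5 v\right) + \left(-3 + \frac{1}{9} \left(-3\right)\right)\right) = -8 - \left(\frac{10}{3} - v^{2} - 5 v\right) = -8 + \left(- \frac{10}{3} + v^{2} + 5 v\right) = - \frac{34}{3} + v^{2} + 5 v$)
$j{\left(6 - 3 \right)} \left(-70\right) 21 = \left(- \frac{34}{3} + \left(6 - 3\right)^{2} + 5 \left(6 - 3\right)\right) \left(-70\right) 21 = \left(- \frac{34}{3} + 3^{2} + 5 \cdot 3\right) \left(-70\right) 21 = \left(- \frac{34}{3} + 9 + 15\right) \left(-70\right) 21 = \frac{38}{3} \left(-70\right) 21 = \left(- \frac{2660}{3}\right) 21 = -18620$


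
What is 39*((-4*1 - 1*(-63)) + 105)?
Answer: 6396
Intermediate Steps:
39*((-4*1 - 1*(-63)) + 105) = 39*((-4 + 63) + 105) = 39*(59 + 105) = 39*164 = 6396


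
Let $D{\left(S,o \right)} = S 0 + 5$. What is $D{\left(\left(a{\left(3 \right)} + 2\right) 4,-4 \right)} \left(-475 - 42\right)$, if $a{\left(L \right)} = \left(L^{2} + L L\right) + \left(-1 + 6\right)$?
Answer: $-2585$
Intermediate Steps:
$a{\left(L \right)} = 5 + 2 L^{2}$ ($a{\left(L \right)} = \left(L^{2} + L^{2}\right) + 5 = 2 L^{2} + 5 = 5 + 2 L^{2}$)
$D{\left(S,o \right)} = 5$ ($D{\left(S,o \right)} = 0 + 5 = 5$)
$D{\left(\left(a{\left(3 \right)} + 2\right) 4,-4 \right)} \left(-475 - 42\right) = 5 \left(-475 - 42\right) = 5 \left(-517\right) = -2585$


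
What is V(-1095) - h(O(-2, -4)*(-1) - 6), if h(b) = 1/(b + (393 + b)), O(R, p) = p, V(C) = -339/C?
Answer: 43592/141985 ≈ 0.30702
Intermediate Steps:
h(b) = 1/(393 + 2*b)
V(-1095) - h(O(-2, -4)*(-1) - 6) = -339/(-1095) - 1/(393 + 2*(-4*(-1) - 6)) = -339*(-1/1095) - 1/(393 + 2*(4 - 6)) = 113/365 - 1/(393 + 2*(-2)) = 113/365 - 1/(393 - 4) = 113/365 - 1/389 = 43592/141985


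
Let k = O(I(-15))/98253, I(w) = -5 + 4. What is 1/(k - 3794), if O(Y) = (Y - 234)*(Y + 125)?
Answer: -98253/372801022 ≈ -0.00026355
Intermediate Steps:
I(w) = -1
O(Y) = (-234 + Y)*(125 + Y)
k = -29140/98253 (k = (-29250 + (-1)**2 - 109*(-1))/98253 = (-29250 + 1 + 109)*(1/98253) = -29140*1/98253 = -29140/98253 ≈ -0.29658)
1/(k - 3794) = 1/(-29140/98253 - 3794) = 1/(-372801022/98253) = -98253/372801022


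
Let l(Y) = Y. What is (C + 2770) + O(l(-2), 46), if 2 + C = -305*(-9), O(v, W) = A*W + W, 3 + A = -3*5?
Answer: 4731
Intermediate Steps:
A = -18 (A = -3 - 3*5 = -3 - 15 = -18)
O(v, W) = -17*W (O(v, W) = -18*W + W = -17*W)
C = 2743 (C = -2 - 305*(-9) = -2 + 2745 = 2743)
(C + 2770) + O(l(-2), 46) = (2743 + 2770) - 17*46 = 5513 - 782 = 4731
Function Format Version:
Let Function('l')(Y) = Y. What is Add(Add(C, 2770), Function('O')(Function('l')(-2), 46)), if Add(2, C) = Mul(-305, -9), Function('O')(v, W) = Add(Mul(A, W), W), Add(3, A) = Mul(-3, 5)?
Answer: 4731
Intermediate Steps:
A = -18 (A = Add(-3, Mul(-3, 5)) = Add(-3, -15) = -18)
Function('O')(v, W) = Mul(-17, W) (Function('O')(v, W) = Add(Mul(-18, W), W) = Mul(-17, W))
C = 2743 (C = Add(-2, Mul(-305, -9)) = Add(-2, 2745) = 2743)
Add(Add(C, 2770), Function('O')(Function('l')(-2), 46)) = Add(Add(2743, 2770), Mul(-17, 46)) = Add(5513, -782) = 4731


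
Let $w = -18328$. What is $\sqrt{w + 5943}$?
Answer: $i \sqrt{12385} \approx 111.29 i$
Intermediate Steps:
$\sqrt{w + 5943} = \sqrt{-18328 + 5943} = \sqrt{-12385} = i \sqrt{12385}$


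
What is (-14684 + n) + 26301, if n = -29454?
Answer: -17837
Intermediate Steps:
(-14684 + n) + 26301 = (-14684 - 29454) + 26301 = -44138 + 26301 = -17837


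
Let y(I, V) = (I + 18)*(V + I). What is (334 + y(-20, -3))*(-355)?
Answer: -134900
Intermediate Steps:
y(I, V) = (18 + I)*(I + V)
(334 + y(-20, -3))*(-355) = (334 + ((-20)**2 + 18*(-20) + 18*(-3) - 20*(-3)))*(-355) = (334 + (400 - 360 - 54 + 60))*(-355) = (334 + 46)*(-355) = 380*(-355) = -134900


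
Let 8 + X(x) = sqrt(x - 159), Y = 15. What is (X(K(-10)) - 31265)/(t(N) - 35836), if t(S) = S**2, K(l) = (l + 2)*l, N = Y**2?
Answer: -31273/14789 + I*sqrt(79)/14789 ≈ -2.1146 + 0.000601*I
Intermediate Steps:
N = 225 (N = 15**2 = 225)
K(l) = l*(2 + l) (K(l) = (2 + l)*l = l*(2 + l))
X(x) = -8 + sqrt(-159 + x) (X(x) = -8 + sqrt(x - 159) = -8 + sqrt(-159 + x))
(X(K(-10)) - 31265)/(t(N) - 35836) = ((-8 + sqrt(-159 - 10*(2 - 10))) - 31265)/(225**2 - 35836) = ((-8 + sqrt(-159 - 10*(-8))) - 31265)/(50625 - 35836) = ((-8 + sqrt(-159 + 80)) - 31265)/14789 = ((-8 + sqrt(-79)) - 31265)*(1/14789) = ((-8 + I*sqrt(79)) - 31265)*(1/14789) = (-31273 + I*sqrt(79))*(1/14789) = -31273/14789 + I*sqrt(79)/14789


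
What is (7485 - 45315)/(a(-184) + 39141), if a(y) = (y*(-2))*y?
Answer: 37830/28571 ≈ 1.3241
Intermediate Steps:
a(y) = -2*y² (a(y) = (-2*y)*y = -2*y²)
(7485 - 45315)/(a(-184) + 39141) = (7485 - 45315)/(-2*(-184)² + 39141) = -37830/(-2*33856 + 39141) = -37830/(-67712 + 39141) = -37830/(-28571) = -37830*(-1/28571) = 37830/28571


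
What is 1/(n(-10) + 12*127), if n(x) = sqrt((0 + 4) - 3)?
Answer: 1/1525 ≈ 0.00065574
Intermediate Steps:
n(x) = 1 (n(x) = sqrt(4 - 3) = sqrt(1) = 1)
1/(n(-10) + 12*127) = 1/(1 + 12*127) = 1/(1 + 1524) = 1/1525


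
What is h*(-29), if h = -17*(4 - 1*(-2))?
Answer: 2958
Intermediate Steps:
h = -102 (h = -17*(4 + 2) = -17*6 = -102)
h*(-29) = -102*(-29) = 2958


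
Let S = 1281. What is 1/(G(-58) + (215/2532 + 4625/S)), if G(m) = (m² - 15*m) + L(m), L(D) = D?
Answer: 1081164/4518936169 ≈ 0.00023925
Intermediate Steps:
G(m) = m² - 14*m (G(m) = (m² - 15*m) + m = m² - 14*m)
1/(G(-58) + (215/2532 + 4625/S)) = 1/(-58*(-14 - 58) + (215/2532 + 4625/1281)) = 1/(-58*(-72) + (215*(1/2532) + 4625*(1/1281))) = 1/(4176 + (215/2532 + 4625/1281)) = 1/(4176 + 3995305/1081164) = 1/(4518936169/1081164) = 1081164/4518936169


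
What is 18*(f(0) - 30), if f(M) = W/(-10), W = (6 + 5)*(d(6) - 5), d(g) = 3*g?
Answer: -3987/5 ≈ -797.40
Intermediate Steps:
W = 143 (W = (6 + 5)*(3*6 - 5) = 11*(18 - 5) = 11*13 = 143)
f(M) = -143/10 (f(M) = 143/(-10) = 143*(-⅒) = -143/10)
18*(f(0) - 30) = 18*(-143/10 - 30) = 18*(-443/10) = -3987/5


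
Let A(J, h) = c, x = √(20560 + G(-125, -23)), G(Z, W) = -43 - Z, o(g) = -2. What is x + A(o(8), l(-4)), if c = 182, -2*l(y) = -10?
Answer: 182 + √20642 ≈ 325.67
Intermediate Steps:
l(y) = 5 (l(y) = -½*(-10) = 5)
x = √20642 (x = √(20560 + (-43 - 1*(-125))) = √(20560 + (-43 + 125)) = √(20560 + 82) = √20642 ≈ 143.67)
A(J, h) = 182
x + A(o(8), l(-4)) = √20642 + 182 = 182 + √20642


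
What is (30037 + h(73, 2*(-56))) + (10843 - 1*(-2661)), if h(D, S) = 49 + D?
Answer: 43663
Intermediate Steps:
(30037 + h(73, 2*(-56))) + (10843 - 1*(-2661)) = (30037 + (49 + 73)) + (10843 - 1*(-2661)) = (30037 + 122) + (10843 + 2661) = 30159 + 13504 = 43663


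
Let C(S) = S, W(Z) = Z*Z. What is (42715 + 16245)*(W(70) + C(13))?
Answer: 289670480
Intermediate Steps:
W(Z) = Z**2
(42715 + 16245)*(W(70) + C(13)) = (42715 + 16245)*(70**2 + 13) = 58960*(4900 + 13) = 58960*4913 = 289670480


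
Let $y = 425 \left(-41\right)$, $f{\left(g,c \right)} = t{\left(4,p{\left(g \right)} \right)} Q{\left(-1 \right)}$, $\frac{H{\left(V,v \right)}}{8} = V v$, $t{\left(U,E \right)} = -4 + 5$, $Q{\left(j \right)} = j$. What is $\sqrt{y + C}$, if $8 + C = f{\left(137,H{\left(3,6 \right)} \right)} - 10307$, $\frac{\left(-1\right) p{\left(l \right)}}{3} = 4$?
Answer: $i \sqrt{27741} \approx 166.56 i$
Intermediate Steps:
$p{\left(l \right)} = -12$ ($p{\left(l \right)} = \left(-3\right) 4 = -12$)
$t{\left(U,E \right)} = 1$
$H{\left(V,v \right)} = 8 V v$
$f{\left(g,c \right)} = -1$ ($f{\left(g,c \right)} = 1 \left(-1\right) = -1$)
$C = -10316$ ($C = -8 - 10308 = -10316$)
$y = -17425$
$\sqrt{y + C} = \sqrt{-17425 - 10316} = \sqrt{-27741} = i \sqrt{27741}$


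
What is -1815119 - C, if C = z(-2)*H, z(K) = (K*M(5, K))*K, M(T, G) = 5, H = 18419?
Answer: -2183499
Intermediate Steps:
z(K) = 5*K² (z(K) = (K*5)*K = (5*K)*K = 5*K²)
C = 368380 (C = (5*(-2)²)*18419 = (5*4)*18419 = 20*18419 = 368380)
-1815119 - C = -1815119 - 1*368380 = -1815119 - 368380 = -2183499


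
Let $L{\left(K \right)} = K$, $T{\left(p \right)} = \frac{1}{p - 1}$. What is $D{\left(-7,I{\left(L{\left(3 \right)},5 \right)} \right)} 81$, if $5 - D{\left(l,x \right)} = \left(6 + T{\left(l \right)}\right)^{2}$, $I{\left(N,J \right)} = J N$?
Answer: $- \frac{153009}{64} \approx -2390.8$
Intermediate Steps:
$T{\left(p \right)} = \frac{1}{-1 + p}$
$D{\left(l,x \right)} = 5 - \left(6 + \frac{1}{-1 + l}\right)^{2}$
$D{\left(-7,I{\left(L{\left(3 \right)},5 \right)} \right)} 81 = \left(5 - \frac{\left(-5 + 6 \left(-7\right)\right)^{2}}{\left(-1 - 7\right)^{2}}\right) 81 = \left(5 - \frac{\left(-5 - 42\right)^{2}}{64}\right) 81 = \left(5 - \frac{\left(-47\right)^{2}}{64}\right) 81 = \left(5 - \frac{1}{64} \cdot 2209\right) 81 = \left(5 - \frac{2209}{64}\right) 81 = \left(- \frac{1889}{64}\right) 81 = - \frac{153009}{64}$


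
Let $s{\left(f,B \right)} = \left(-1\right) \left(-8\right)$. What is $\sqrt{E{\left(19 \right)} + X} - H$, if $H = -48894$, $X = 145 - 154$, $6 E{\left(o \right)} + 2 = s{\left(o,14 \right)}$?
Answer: $48894 + 2 i \sqrt{2} \approx 48894.0 + 2.8284 i$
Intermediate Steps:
$s{\left(f,B \right)} = 8$
$E{\left(o \right)} = 1$ ($E{\left(o \right)} = - \frac{1}{3} + \frac{1}{6} \cdot 8 = - \frac{1}{3} + \frac{4}{3} = 1$)
$X = -9$ ($X = 145 - 154 = -9$)
$\sqrt{E{\left(19 \right)} + X} - H = \sqrt{1 - 9} - -48894 = \sqrt{-8} + 48894 = 2 i \sqrt{2} + 48894 = 48894 + 2 i \sqrt{2}$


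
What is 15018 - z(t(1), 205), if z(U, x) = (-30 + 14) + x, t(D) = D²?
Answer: 14829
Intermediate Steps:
z(U, x) = -16 + x
15018 - z(t(1), 205) = 15018 - (-16 + 205) = 15018 - 1*189 = 15018 - 189 = 14829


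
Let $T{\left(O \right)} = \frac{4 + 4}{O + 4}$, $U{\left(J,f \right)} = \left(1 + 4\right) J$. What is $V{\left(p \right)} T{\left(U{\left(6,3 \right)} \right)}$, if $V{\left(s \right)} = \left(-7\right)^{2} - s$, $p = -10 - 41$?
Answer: $\frac{400}{17} \approx 23.529$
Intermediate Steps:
$p = -51$ ($p = -10 - 41 = -51$)
$V{\left(s \right)} = 49 - s$
$U{\left(J,f \right)} = 5 J$
$T{\left(O \right)} = \frac{8}{4 + O}$
$V{\left(p \right)} T{\left(U{\left(6,3 \right)} \right)} = \left(49 - -51\right) \frac{8}{4 + 5 \cdot 6} = \left(49 + 51\right) \frac{8}{4 + 30} = 100 \cdot \frac{8}{34} = 100 \cdot 8 \cdot \frac{1}{34} = 100 \cdot \frac{4}{17} = \frac{400}{17}$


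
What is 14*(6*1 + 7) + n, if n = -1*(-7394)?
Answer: 7576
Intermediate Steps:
n = 7394
14*(6*1 + 7) + n = 14*(6*1 + 7) + 7394 = 14*(6 + 7) + 7394 = 14*13 + 7394 = 182 + 7394 = 7576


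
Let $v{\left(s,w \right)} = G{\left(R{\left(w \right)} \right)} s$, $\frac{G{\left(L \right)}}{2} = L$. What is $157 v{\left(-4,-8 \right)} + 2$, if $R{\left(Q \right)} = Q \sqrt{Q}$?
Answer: $2 + 20096 i \sqrt{2} \approx 2.0 + 28420.0 i$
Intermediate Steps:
$R{\left(Q \right)} = Q^{\frac{3}{2}}$
$G{\left(L \right)} = 2 L$
$v{\left(s,w \right)} = 2 s w^{\frac{3}{2}}$ ($v{\left(s,w \right)} = 2 w^{\frac{3}{2}} s = 2 s w^{\frac{3}{2}}$)
$157 v{\left(-4,-8 \right)} + 2 = 157 \cdot 2 \left(-4\right) \left(-8\right)^{\frac{3}{2}} + 2 = 157 \cdot 2 \left(-4\right) \left(- 16 i \sqrt{2}\right) + 2 = 157 \cdot 128 i \sqrt{2} + 2 = 20096 i \sqrt{2} + 2 = 2 + 20096 i \sqrt{2}$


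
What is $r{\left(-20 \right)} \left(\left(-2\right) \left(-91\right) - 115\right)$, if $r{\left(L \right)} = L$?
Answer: $-1340$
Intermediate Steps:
$r{\left(-20 \right)} \left(\left(-2\right) \left(-91\right) - 115\right) = - 20 \left(\left(-2\right) \left(-91\right) - 115\right) = - 20 \left(182 - 115\right) = \left(-20\right) 67 = -1340$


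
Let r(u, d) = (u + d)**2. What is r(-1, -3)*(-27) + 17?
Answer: -415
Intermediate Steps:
r(u, d) = (d + u)**2
r(-1, -3)*(-27) + 17 = (-3 - 1)**2*(-27) + 17 = (-4)**2*(-27) + 17 = 16*(-27) + 17 = -432 + 17 = -415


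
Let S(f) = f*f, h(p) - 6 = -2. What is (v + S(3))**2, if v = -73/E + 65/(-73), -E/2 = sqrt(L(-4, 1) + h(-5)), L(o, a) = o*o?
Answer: 56435361/426320 + 296*sqrt(5)/5 ≈ 264.75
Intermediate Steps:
L(o, a) = o**2
h(p) = 4 (h(p) = 6 - 2 = 4)
E = -4*sqrt(5) (E = -2*sqrt((-4)**2 + 4) = -2*sqrt(16 + 4) = -4*sqrt(5) ≈ -8.9443)
S(f) = f**2
v = -65/73 + 73*sqrt(5)/20 (v = -73*(-sqrt(5)/20) + 65/(-73) = -(-73)*sqrt(5)/20 + 65*(-1/73) = 73*sqrt(5)/20 - 65/73 = -65/73 + 73*sqrt(5)/20 ≈ 7.2712)
(v + S(3))**2 = ((-65/73 + 73*sqrt(5)/20) + 3**2)**2 = ((-65/73 + 73*sqrt(5)/20) + 9)**2 = (592/73 + 73*sqrt(5)/20)**2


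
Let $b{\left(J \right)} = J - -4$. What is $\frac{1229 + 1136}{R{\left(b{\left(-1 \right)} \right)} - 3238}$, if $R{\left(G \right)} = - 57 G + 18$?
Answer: $- \frac{2365}{3391} \approx -0.69743$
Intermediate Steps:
$b{\left(J \right)} = 4 + J$ ($b{\left(J \right)} = J + 4 = 4 + J$)
$R{\left(G \right)} = 18 - 57 G$
$\frac{1229 + 1136}{R{\left(b{\left(-1 \right)} \right)} - 3238} = \frac{1229 + 1136}{\left(18 - 57 \left(4 - 1\right)\right) - 3238} = \frac{2365}{\left(18 - 171\right) - 3238} = \frac{2365}{-153 - 3238} = \frac{2365}{-3391} = 2365 \left(- \frac{1}{3391}\right) = - \frac{2365}{3391}$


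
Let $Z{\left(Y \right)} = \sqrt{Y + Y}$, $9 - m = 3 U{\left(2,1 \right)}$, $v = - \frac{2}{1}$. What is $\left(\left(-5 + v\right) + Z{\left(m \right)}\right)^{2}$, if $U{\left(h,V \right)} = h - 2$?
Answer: $67 - 42 \sqrt{2} \approx 7.603$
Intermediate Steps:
$v = -2$ ($v = \left(-2\right) 1 = -2$)
$U{\left(h,V \right)} = -2 + h$
$m = 9$ ($m = 9 - 3 \left(-2 + 2\right) = 9 - 3 \cdot 0 = 9 - 0 = 9 + 0 = 9$)
$Z{\left(Y \right)} = \sqrt{2} \sqrt{Y}$ ($Z{\left(Y \right)} = \sqrt{2 Y} = \sqrt{2} \sqrt{Y}$)
$\left(\left(-5 + v\right) + Z{\left(m \right)}\right)^{2} = \left(\left(-5 - 2\right) + \sqrt{2} \sqrt{9}\right)^{2} = \left(-7 + \sqrt{2} \cdot 3\right)^{2} = \left(-7 + 3 \sqrt{2}\right)^{2}$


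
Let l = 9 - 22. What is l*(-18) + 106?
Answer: 340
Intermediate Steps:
l = -13
l*(-18) + 106 = -13*(-18) + 106 = 234 + 106 = 340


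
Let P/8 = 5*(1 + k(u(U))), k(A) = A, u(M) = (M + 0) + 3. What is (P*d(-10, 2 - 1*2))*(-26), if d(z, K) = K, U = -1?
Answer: 0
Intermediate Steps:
u(M) = 3 + M (u(M) = M + 3 = 3 + M)
P = 120 (P = 8*(5*(1 + (3 - 1))) = 8*(5*(1 + 2)) = 8*(5*3) = 8*15 = 120)
(P*d(-10, 2 - 1*2))*(-26) = (120*(2 - 1*2))*(-26) = (120*(2 - 2))*(-26) = (120*0)*(-26) = 0*(-26) = 0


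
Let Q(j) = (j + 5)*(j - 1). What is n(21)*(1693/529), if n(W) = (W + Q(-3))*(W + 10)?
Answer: 682279/529 ≈ 1289.8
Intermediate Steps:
Q(j) = (-1 + j)*(5 + j) (Q(j) = (5 + j)*(-1 + j) = (-1 + j)*(5 + j))
n(W) = (-8 + W)*(10 + W) (n(W) = (W + (-5 + (-3)**2 + 4*(-3)))*(W + 10) = (W + (-5 + 9 - 12))*(10 + W) = (W - 8)*(10 + W) = (-8 + W)*(10 + W))
n(21)*(1693/529) = (-80 + 21**2 + 2*21)*(1693/529) = (-80 + 441 + 42)*(1693*(1/529)) = 403*(1693/529) = 682279/529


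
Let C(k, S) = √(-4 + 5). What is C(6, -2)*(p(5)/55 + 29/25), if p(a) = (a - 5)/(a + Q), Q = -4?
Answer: 29/25 ≈ 1.1600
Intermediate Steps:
C(k, S) = 1 (C(k, S) = √1 = 1)
p(a) = (-5 + a)/(-4 + a) (p(a) = (a - 5)/(a - 4) = (-5 + a)/(-4 + a))
C(6, -2)*(p(5)/55 + 29/25) = 1*(((-5 + 5)/(-4 + 5))/55 + 29/25) = 1*((0/1)*(1/55) + 29*(1/25)) = 1*((1*0)*(1/55) + 29/25) = 1*(0*(1/55) + 29/25) = 1*(0 + 29/25) = 1*(29/25) = 29/25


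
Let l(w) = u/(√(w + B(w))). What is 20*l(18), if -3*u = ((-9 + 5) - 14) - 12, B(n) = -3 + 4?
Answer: 200*√19/19 ≈ 45.883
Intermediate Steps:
B(n) = 1
u = 10 (u = -(((-9 + 5) - 14) - 12)/3 = -((-4 - 14) - 12)/3 = -(-18 - 12)/3 = -⅓*(-30) = 10)
l(w) = 10/√(1 + w) (l(w) = 10/(√(w + 1)) = 10/(√(1 + w)) = 10/√(1 + w))
20*l(18) = 20*(10/√(1 + 18)) = 20*(10/√19) = 20*(10*(√19/19)) = 20*(10*√19/19) = 200*√19/19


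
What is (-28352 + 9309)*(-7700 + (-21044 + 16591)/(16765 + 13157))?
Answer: 4387580572679/29922 ≈ 1.4663e+8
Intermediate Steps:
(-28352 + 9309)*(-7700 + (-21044 + 16591)/(16765 + 13157)) = -19043*(-7700 - 4453/29922) = -19043*(-230403853/29922) = 4387580572679/29922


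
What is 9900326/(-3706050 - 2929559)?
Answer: -9900326/6635609 ≈ -1.4920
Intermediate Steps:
9900326/(-3706050 - 2929559) = 9900326/(-6635609) = 9900326*(-1/6635609) = -9900326/6635609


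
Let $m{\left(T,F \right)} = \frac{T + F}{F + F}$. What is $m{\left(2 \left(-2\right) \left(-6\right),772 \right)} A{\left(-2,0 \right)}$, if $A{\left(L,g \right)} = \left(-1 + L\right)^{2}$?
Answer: $\frac{1791}{386} \approx 4.6399$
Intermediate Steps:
$m{\left(T,F \right)} = \frac{F + T}{2 F}$
$m{\left(2 \left(-2\right) \left(-6\right),772 \right)} A{\left(-2,0 \right)} = \frac{772 + 2 \left(-2\right) \left(-6\right)}{2 \cdot 772} \left(-1 - 2\right)^{2} = \frac{1}{2} \cdot \frac{1}{772} \left(772 - -24\right) \left(-3\right)^{2} = \frac{1}{2} \cdot \frac{1}{772} \left(772 + 24\right) 9 = \frac{1}{2} \cdot \frac{1}{772} \cdot 796 \cdot 9 = \frac{199}{386} \cdot 9 = \frac{1791}{386}$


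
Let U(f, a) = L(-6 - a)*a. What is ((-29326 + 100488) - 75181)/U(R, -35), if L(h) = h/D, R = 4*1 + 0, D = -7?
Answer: -4019/145 ≈ -27.717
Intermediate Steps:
R = 4 (R = 4 + 0 = 4)
L(h) = -h/7 (L(h) = h/(-7) = h*(-1/7) = -h/7)
U(f, a) = a*(6/7 + a/7) (U(f, a) = (-(-6 - a)/7)*a = (6/7 + a/7)*a = a*(6/7 + a/7))
((-29326 + 100488) - 75181)/U(R, -35) = ((-29326 + 100488) - 75181)/(((1/7)*(-35)*(6 - 35))) = (71162 - 75181)/(((1/7)*(-35)*(-29))) = -4019/145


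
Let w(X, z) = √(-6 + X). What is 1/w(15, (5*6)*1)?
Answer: ⅓ ≈ 0.33333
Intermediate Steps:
1/w(15, (5*6)*1) = 1/(√(-6 + 15)) = 1/(√9) = 1/3 = ⅓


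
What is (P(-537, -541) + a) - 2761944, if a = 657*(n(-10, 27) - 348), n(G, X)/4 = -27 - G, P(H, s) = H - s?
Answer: -3035252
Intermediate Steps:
n(G, X) = -108 - 4*G (n(G, X) = 4*(-27 - G) = -108 - 4*G)
a = -273312 (a = 657*((-108 - 4*(-10)) - 348) = 657*((-108 + 40) - 348) = 657*(-68 - 348) = 657*(-416) = -273312)
(P(-537, -541) + a) - 2761944 = ((-537 - 1*(-541)) - 273312) - 2761944 = ((-537 + 541) - 273312) - 2761944 = (4 - 273312) - 2761944 = -273308 - 2761944 = -3035252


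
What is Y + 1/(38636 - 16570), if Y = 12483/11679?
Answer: 5401207/5053114 ≈ 1.0689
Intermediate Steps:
Y = 4161/3893 (Y = 12483*(1/11679) = 4161/3893 ≈ 1.0688)
Y + 1/(38636 - 16570) = 4161/3893 + 1/(38636 - 16570) = 4161/3893 + 1/22066 = 5401207/5053114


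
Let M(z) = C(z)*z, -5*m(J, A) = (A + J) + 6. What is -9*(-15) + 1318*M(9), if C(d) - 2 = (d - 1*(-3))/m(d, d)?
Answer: -5796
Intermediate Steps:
m(J, A) = -6/5 - A/5 - J/5 (m(J, A) = -((A + J) + 6)/5 = -(6 + A + J)/5 = -6/5 - A/5 - J/5)
C(d) = 2 + (3 + d)/(-6/5 - 2*d/5) (C(d) = 2 + (d - 1*(-3))/(-6/5 - d/5 - d/5) = 2 + (d + 3)/(-6/5 - 2*d/5) = 2 + (3 + d)/(-6/5 - 2*d/5))
M(z) = -z/2
-9*(-15) + 1318*M(9) = -9*(-15) + 1318*(-½*9) = 135 + 1318*(-9/2) = 135 - 5931 = -5796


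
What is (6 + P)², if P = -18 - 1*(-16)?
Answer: 16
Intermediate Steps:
P = -2 (P = -18 + 16 = -2)
(6 + P)² = (6 - 2)² = 4² = 16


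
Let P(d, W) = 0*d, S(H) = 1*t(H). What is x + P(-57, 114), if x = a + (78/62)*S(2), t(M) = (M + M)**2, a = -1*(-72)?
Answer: 2856/31 ≈ 92.129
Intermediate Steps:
a = 72
t(M) = 4*M**2 (t(M) = (2*M)**2 = 4*M**2)
S(H) = 4*H**2 (S(H) = 1*(4*H**2) = 4*H**2)
P(d, W) = 0
x = 2856/31 (x = 72 + (78/62)*(4*2**2) = 72 + (78*(1/62))*(4*4) = 72 + (39/31)*16 = 72 + 624/31 = 2856/31 ≈ 92.129)
x + P(-57, 114) = 2856/31 + 0 = 2856/31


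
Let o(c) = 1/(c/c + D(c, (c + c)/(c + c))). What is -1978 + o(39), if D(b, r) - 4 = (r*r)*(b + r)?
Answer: -89009/45 ≈ -1978.0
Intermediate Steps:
D(b, r) = 4 + r**2*(b + r) (D(b, r) = 4 + (r*r)*(b + r) = 4 + r**2*(b + r))
o(c) = 1/(6 + c) (o(c) = 1/(c/c + (4 + ((c + c)/(c + c))**3 + c*((c + c)/(c + c))**2)) = 1/(1 + (4 + ((2*c)/((2*c)))**3 + c*((2*c)/((2*c)))**2)) = 1/(1 + (4 + ((2*c)*(1/(2*c)))**3 + c*((2*c)*(1/(2*c)))**2)) = 1/(1 + (4 + 1**3 + c*1**2)) = 1/(1 + (4 + 1 + c*1)) = 1/(1 + (4 + 1 + c)) = 1/(1 + (5 + c)) = 1/(6 + c))
-1978 + o(39) = -1978 + 1/(6 + 39) = -1978 + 1/45 = -89009/45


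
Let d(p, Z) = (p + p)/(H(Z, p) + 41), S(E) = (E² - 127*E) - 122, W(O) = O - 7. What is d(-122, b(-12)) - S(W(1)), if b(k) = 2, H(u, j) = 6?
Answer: -32016/47 ≈ -681.19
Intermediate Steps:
W(O) = -7 + O
S(E) = -122 + E² - 127*E
d(p, Z) = 2*p/47 (d(p, Z) = (p + p)/(6 + 41) = (2*p)/47 = (2*p)*(1/47) = 2*p/47)
d(-122, b(-12)) - S(W(1)) = (2/47)*(-122) - (-122 + (-7 + 1)² - 127*(-7 + 1)) = -244/47 - (-122 + (-6)² - 127*(-6)) = -244/47 - (-122 + 36 + 762) = -244/47 - 1*676 = -244/47 - 676 = -32016/47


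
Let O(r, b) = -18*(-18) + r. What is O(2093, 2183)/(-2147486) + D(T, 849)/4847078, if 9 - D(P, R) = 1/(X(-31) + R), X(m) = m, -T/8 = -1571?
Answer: -4783689675911/4257294147676372 ≈ -0.0011236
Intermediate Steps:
T = 12568 (T = -8*(-1571) = 12568)
D(P, R) = 9 - 1/(-31 + R)
O(r, b) = 324 + r
O(2093, 2183)/(-2147486) + D(T, 849)/4847078 = (324 + 2093)/(-2147486) + ((-280 + 9*849)/(-31 + 849))/4847078 = 2417*(-1/2147486) + ((-280 + 7641)/818)*(1/4847078) = -2417/2147486 + ((1/818)*7361)*(1/4847078) = -2417/2147486 + (7361/818)*(1/4847078) = -2417/2147486 + 7361/3964909804 = -4783689675911/4257294147676372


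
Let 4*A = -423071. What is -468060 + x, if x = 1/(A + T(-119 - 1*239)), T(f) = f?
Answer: -198692874184/424503 ≈ -4.6806e+5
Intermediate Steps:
A = -423071/4 (A = (¼)*(-423071) = -423071/4 ≈ -1.0577e+5)
x = -4/424503 (x = 1/(-423071/4 + (-119 - 1*239)) = 1/(-423071/4 + (-119 - 239)) = 1/(-423071/4 - 358) = 1/(-424503/4) = -4/424503 ≈ -9.4228e-6)
-468060 + x = -468060 - 4/424503 = -198692874184/424503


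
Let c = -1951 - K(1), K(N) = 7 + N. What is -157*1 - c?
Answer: 1802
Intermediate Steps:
c = -1959 (c = -1951 - (7 + 1) = -1951 - 1*8 = -1951 - 8 = -1959)
-157*1 - c = -157*1 - 1*(-1959) = -157 + 1959 = 1802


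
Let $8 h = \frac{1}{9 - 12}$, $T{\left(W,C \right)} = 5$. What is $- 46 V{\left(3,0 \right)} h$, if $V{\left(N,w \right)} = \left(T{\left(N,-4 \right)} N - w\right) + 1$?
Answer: $\frac{92}{3} \approx 30.667$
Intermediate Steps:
$h = - \frac{1}{24}$ ($h = \frac{1}{8 \left(9 - 12\right)} = \frac{1}{8 \left(-3\right)} = \frac{1}{8} \left(- \frac{1}{3}\right) = - \frac{1}{24} \approx -0.041667$)
$V{\left(N,w \right)} = 1 - w + 5 N$ ($V{\left(N,w \right)} = \left(5 N - w\right) + 1 = \left(- w + 5 N\right) + 1 = 1 - w + 5 N$)
$- 46 V{\left(3,0 \right)} h = - 46 \left(1 - 0 + 5 \cdot 3\right) \left(- \frac{1}{24}\right) = - 46 \left(1 + 0 + 15\right) \left(- \frac{1}{24}\right) = \left(-46\right) 16 \left(- \frac{1}{24}\right) = \left(-736\right) \left(- \frac{1}{24}\right) = \frac{92}{3}$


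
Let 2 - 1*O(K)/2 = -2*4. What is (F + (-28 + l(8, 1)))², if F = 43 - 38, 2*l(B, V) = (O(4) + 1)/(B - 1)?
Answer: 1849/4 ≈ 462.25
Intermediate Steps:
O(K) = 20 (O(K) = 4 - (-4)*4 = 4 - 2*(-8) = 4 + 16 = 20)
l(B, V) = 21/(2*(-1 + B)) (l(B, V) = ((20 + 1)/(B - 1))/2 = (21/(-1 + B))/2 = 21/(2*(-1 + B)))
F = 5
(F + (-28 + l(8, 1)))² = (5 + (-28 + 21/(2*(-1 + 8))))² = (5 + (-28 + (21/2)/7))² = (5 + (-28 + (21/2)*(⅐)))² = (5 + (-28 + 3/2))² = (5 - 53/2)² = (-43/2)² = 1849/4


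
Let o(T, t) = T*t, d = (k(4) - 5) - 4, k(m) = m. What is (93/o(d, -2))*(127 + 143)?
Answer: 2511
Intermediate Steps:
d = -5 (d = (4 - 5) - 4 = -1 - 4 = -5)
(93/o(d, -2))*(127 + 143) = (93/((-5*(-2))))*(127 + 143) = (93/10)*270 = 2511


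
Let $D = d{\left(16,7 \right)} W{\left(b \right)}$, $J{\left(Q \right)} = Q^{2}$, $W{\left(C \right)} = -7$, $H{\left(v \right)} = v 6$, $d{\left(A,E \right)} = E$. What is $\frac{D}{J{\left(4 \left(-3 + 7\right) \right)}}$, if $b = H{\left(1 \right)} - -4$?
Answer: $- \frac{49}{256} \approx -0.19141$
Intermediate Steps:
$H{\left(v \right)} = 6 v$
$b = 10$ ($b = 6 \cdot 1 - -4 = 6 + 4 = 10$)
$D = -49$ ($D = 7 \left(-7\right) = -49$)
$\frac{D}{J{\left(4 \left(-3 + 7\right) \right)}} = - \frac{49}{\left(4 \left(-3 + 7\right)\right)^{2}} = - \frac{49}{\left(4 \cdot 4\right)^{2}} = - \frac{49}{16^{2}} = - \frac{49}{256}$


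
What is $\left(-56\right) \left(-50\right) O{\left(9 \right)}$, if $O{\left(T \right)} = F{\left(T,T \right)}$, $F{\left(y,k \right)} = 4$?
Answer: $11200$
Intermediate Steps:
$O{\left(T \right)} = 4$
$\left(-56\right) \left(-50\right) O{\left(9 \right)} = \left(-56\right) \left(-50\right) 4 = 2800 \cdot 4 = 11200$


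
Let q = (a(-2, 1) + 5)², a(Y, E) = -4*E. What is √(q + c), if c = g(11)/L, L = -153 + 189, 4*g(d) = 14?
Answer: √158/12 ≈ 1.0475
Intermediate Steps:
g(d) = 7/2 (g(d) = (¼)*14 = 7/2)
L = 36
c = 7/72 (c = (7/2)/36 = (7/2)*(1/36) = 7/72 ≈ 0.097222)
q = 1 (q = (-4*1 + 5)² = (-4 + 5)² = 1² = 1)
√(q + c) = √(1 + 7/72) = √(79/72) = √158/12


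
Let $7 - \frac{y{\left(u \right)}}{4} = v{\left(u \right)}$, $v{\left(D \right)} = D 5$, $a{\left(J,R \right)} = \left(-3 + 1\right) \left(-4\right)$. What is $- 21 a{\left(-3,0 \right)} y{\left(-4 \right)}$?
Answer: $-18144$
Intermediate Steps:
$a{\left(J,R \right)} = 8$ ($a{\left(J,R \right)} = \left(-2\right) \left(-4\right) = 8$)
$v{\left(D \right)} = 5 D$
$y{\left(u \right)} = 28 - 20 u$ ($y{\left(u \right)} = 28 - 4 \cdot 5 u = 28 - 20 u$)
$- 21 a{\left(-3,0 \right)} y{\left(-4 \right)} = \left(-21\right) 8 \left(28 - -80\right) = - 168 \left(28 + 80\right) = \left(-168\right) 108 = -18144$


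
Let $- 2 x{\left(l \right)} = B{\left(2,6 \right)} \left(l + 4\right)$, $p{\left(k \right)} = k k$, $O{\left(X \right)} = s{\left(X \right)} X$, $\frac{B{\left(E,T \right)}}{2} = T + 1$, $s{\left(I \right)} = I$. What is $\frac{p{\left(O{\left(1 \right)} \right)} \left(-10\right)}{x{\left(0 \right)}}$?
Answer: $\frac{5}{14} \approx 0.35714$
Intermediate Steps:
$B{\left(E,T \right)} = 2 + 2 T$ ($B{\left(E,T \right)} = 2 \left(T + 1\right) = 2 \left(1 + T\right) = 2 + 2 T$)
$O{\left(X \right)} = X^{2}$ ($O{\left(X \right)} = X X = X^{2}$)
$p{\left(k \right)} = k^{2}$
$x{\left(l \right)} = -28 - 7 l$ ($x{\left(l \right)} = - \frac{\left(2 + 2 \cdot 6\right) \left(l + 4\right)}{2} = - \frac{\left(2 + 12\right) \left(4 + l\right)}{2} = - \frac{14 \left(4 + l\right)}{2} = - \frac{56 + 14 l}{2} = -28 - 7 l$)
$\frac{p{\left(O{\left(1 \right)} \right)} \left(-10\right)}{x{\left(0 \right)}} = \frac{\left(1^{2}\right)^{2} \left(-10\right)}{-28 - 0} = \frac{1^{2} \left(-10\right)}{-28 + 0} = \frac{1 \left(-10\right)}{-28} = \left(-10\right) \left(- \frac{1}{28}\right) = \frac{5}{14}$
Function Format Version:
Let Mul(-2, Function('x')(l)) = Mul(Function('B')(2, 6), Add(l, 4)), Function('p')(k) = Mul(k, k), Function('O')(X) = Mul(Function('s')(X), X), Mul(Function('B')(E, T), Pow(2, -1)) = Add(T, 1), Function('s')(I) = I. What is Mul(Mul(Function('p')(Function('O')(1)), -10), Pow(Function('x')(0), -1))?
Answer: Rational(5, 14) ≈ 0.35714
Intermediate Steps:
Function('B')(E, T) = Add(2, Mul(2, T)) (Function('B')(E, T) = Mul(2, Add(T, 1)) = Mul(2, Add(1, T)) = Add(2, Mul(2, T)))
Function('O')(X) = Pow(X, 2) (Function('O')(X) = Mul(X, X) = Pow(X, 2))
Function('p')(k) = Pow(k, 2)
Function('x')(l) = Add(-28, Mul(-7, l)) (Function('x')(l) = Mul(Rational(-1, 2), Mul(Add(2, Mul(2, 6)), Add(l, 4))) = Mul(Rational(-1, 2), Mul(Add(2, 12), Add(4, l))) = Mul(Rational(-1, 2), Mul(14, Add(4, l))) = Mul(Rational(-1, 2), Add(56, Mul(14, l))) = Add(-28, Mul(-7, l)))
Mul(Mul(Function('p')(Function('O')(1)), -10), Pow(Function('x')(0), -1)) = Mul(Mul(Pow(Pow(1, 2), 2), -10), Pow(Add(-28, Mul(-7, 0)), -1)) = Mul(Mul(Pow(1, 2), -10), Pow(Add(-28, 0), -1)) = Mul(Mul(1, -10), Pow(-28, -1)) = Mul(-10, Rational(-1, 28)) = Rational(5, 14)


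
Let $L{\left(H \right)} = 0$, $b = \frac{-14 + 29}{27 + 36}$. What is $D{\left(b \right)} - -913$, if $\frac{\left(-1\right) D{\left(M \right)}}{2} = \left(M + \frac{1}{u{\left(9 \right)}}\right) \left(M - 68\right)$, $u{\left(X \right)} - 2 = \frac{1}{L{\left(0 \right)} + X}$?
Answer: $\frac{8458291}{8379} \approx 1009.5$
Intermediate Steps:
$b = \frac{5}{21}$ ($b = \frac{15}{63} = 15 \cdot \frac{1}{63} = \frac{5}{21} \approx 0.2381$)
$u{\left(X \right)} = 2 + \frac{1}{X}$ ($u{\left(X \right)} = 2 + \frac{1}{0 + X} = 2 + \frac{1}{X}$)
$D{\left(M \right)} = - 2 \left(-68 + M\right) \left(\frac{9}{19} + M\right)$ ($D{\left(M \right)} = - 2 \left(M + \frac{1}{2 + \frac{1}{9}}\right) \left(M - 68\right) = - 2 \left(M + \frac{1}{2 + \frac{1}{9}}\right) \left(-68 + M\right) = - 2 \left(M + \frac{1}{\frac{19}{9}}\right) \left(-68 + M\right) = - 2 \left(M + \frac{9}{19}\right) \left(-68 + M\right) = - 2 \left(\frac{9}{19} + M\right) \left(-68 + M\right) = - 2 \left(-68 + M\right) \left(\frac{9}{19} + M\right)$)
$D{\left(b \right)} - -913 = \left(\frac{1224}{19} - 2 \left(\frac{5}{21}\right)^{2} + \frac{2566}{19} \cdot \frac{5}{21}\right) - -913 = \left(\frac{1224}{19} - \frac{50}{441} + \frac{12830}{399}\right) + 913 = \frac{808264}{8379} + 913 = \frac{8458291}{8379}$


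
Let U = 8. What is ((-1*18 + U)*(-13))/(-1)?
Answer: -130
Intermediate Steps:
((-1*18 + U)*(-13))/(-1) = ((-1*18 + 8)*(-13))/(-1) = ((-18 + 8)*(-13))*(-1) = -10*(-13)*(-1) = 130*(-1) = -130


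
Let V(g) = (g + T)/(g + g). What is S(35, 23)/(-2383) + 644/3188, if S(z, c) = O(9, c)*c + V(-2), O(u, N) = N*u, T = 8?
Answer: -6819317/3798502 ≈ -1.7953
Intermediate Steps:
V(g) = (8 + g)/(2*g) (V(g) = (g + 8)/(g + g) = (8 + g)/((2*g)) = (8 + g)*(1/(2*g)) = (8 + g)/(2*g))
S(z, c) = -3/2 + 9*c² (S(z, c) = (c*9)*c + (½)*(8 - 2)/(-2) = (9*c)*c + (½)*(-½)*6 = 9*c² - 3/2 = -3/2 + 9*c²)
S(35, 23)/(-2383) + 644/3188 = (-3/2 + 9*23²)/(-2383) + 644/3188 = (-3/2 + 9*529)*(-1/2383) + 644*(1/3188) = (-3/2 + 4761)*(-1/2383) + 161/797 = (9519/2)*(-1/2383) + 161/797 = -9519/4766 + 161/797 = -6819317/3798502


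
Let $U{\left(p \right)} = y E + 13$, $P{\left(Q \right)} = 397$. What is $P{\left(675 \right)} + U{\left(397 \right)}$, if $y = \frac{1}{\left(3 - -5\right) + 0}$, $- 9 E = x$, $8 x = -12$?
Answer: $\frac{19681}{48} \approx 410.02$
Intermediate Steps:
$x = - \frac{3}{2}$ ($x = \frac{1}{8} \left(-12\right) = - \frac{3}{2} \approx -1.5$)
$E = \frac{1}{6}$ ($E = \left(- \frac{1}{9}\right) \left(- \frac{3}{2}\right) = \frac{1}{6} \approx 0.16667$)
$y = \frac{1}{8}$ ($y = \frac{1}{\left(3 + 5\right) + 0} = \frac{1}{8 + 0} = \frac{1}{8} \approx 0.125$)
$U{\left(p \right)} = \frac{625}{48}$ ($U{\left(p \right)} = \frac{1}{8} \cdot \frac{1}{6} + 13 = \frac{1}{48} + 13 = \frac{625}{48}$)
$P{\left(675 \right)} + U{\left(397 \right)} = 397 + \frac{625}{48} = \frac{19681}{48}$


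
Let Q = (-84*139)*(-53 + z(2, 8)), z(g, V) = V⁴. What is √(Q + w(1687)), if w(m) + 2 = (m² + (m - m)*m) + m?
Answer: I*√44358414 ≈ 6660.2*I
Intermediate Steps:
w(m) = -2 + m + m² (w(m) = -2 + ((m² + (m - m)*m) + m) = -2 + ((m² + 0*m) + m) = -2 + ((m² + 0) + m) = -2 + (m² + m) = -2 + (m + m²) = -2 + m + m²)
Q = -47206068 (Q = (-84*139)*(-53 + 8⁴) = -11676*(-53 + 4096) = -11676*4043 = -47206068)
√(Q + w(1687)) = √(-47206068 + (-2 + 1687 + 1687²)) = √(-47206068 + (-2 + 1687 + 2845969)) = √(-47206068 + 2847654) = √(-44358414) = I*√44358414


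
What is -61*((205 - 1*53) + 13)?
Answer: -10065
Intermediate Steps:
-61*((205 - 1*53) + 13) = -61*((205 - 53) + 13) = -61*(152 + 13) = -61*165 = -10065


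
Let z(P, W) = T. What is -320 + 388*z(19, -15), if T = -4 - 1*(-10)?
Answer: 2008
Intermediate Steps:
T = 6 (T = -4 + 10 = 6)
z(P, W) = 6
-320 + 388*z(19, -15) = -320 + 388*6 = -320 + 2328 = 2008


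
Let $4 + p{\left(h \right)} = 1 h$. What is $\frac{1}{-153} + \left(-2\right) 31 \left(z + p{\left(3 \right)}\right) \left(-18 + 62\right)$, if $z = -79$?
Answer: $\frac{33390719}{153} \approx 2.1824 \cdot 10^{5}$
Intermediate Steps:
$p{\left(h \right)} = -4 + h$ ($p{\left(h \right)} = -4 + 1 h = -4 + h$)
$\frac{1}{-153} + \left(-2\right) 31 \left(z + p{\left(3 \right)}\right) \left(-18 + 62\right) = \frac{1}{-153} + \left(-2\right) 31 \left(-79 + \left(-4 + 3\right)\right) \left(-18 + 62\right) = - \frac{1}{153} - 62 \left(-79 - 1\right) 44 = - \frac{1}{153} - 62 \left(\left(-80\right) 44\right) = - \frac{1}{153} - -218240 = - \frac{1}{153} + 218240 = \frac{33390719}{153}$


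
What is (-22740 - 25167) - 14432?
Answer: -62339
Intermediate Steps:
(-22740 - 25167) - 14432 = -47907 - 14432 = -62339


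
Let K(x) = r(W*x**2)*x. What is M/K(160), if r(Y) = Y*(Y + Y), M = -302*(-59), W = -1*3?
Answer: 8909/943718400000 ≈ 9.4403e-9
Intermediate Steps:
W = -3
M = 17818
r(Y) = 2*Y**2 (r(Y) = Y*(2*Y) = 2*Y**2)
K(x) = 18*x**5 (K(x) = (2*(-3*x**2)**2)*x = (2*(9*x**4))*x = (18*x**4)*x = 18*x**5)
M/K(160) = 17818/((18*160**5)) = 17818/((18*104857600000)) = 17818/1887436800000 = 17818*(1/1887436800000) = 8909/943718400000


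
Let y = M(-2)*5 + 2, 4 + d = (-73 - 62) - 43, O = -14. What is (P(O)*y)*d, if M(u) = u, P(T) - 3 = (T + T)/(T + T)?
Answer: 5824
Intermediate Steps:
P(T) = 4 (P(T) = 3 + (T + T)/(T + T) = 3 + (2*T)/((2*T)) = 3 + (2*T)*(1/(2*T)) = 3 + 1 = 4)
d = -182 (d = -4 + ((-73 - 62) - 43) = -4 + (-135 - 43) = -4 - 178 = -182)
y = -8 (y = -2*5 + 2 = -10 + 2 = -8)
(P(O)*y)*d = (4*(-8))*(-182) = -32*(-182) = 5824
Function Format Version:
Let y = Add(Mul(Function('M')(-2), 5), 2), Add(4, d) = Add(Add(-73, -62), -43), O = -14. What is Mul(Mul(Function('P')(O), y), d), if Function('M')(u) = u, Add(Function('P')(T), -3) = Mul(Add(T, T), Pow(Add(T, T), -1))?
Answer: 5824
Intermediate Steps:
Function('P')(T) = 4 (Function('P')(T) = Add(3, Mul(Add(T, T), Pow(Add(T, T), -1))) = Add(3, Mul(Mul(2, T), Pow(Mul(2, T), -1))) = Add(3, Mul(Mul(2, T), Mul(Rational(1, 2), Pow(T, -1)))) = Add(3, 1) = 4)
d = -182 (d = Add(-4, Add(Add(-73, -62), -43)) = Add(-4, Add(-135, -43)) = Add(-4, -178) = -182)
y = -8 (y = Add(Mul(-2, 5), 2) = Add(-10, 2) = -8)
Mul(Mul(Function('P')(O), y), d) = Mul(Mul(4, -8), -182) = Mul(-32, -182) = 5824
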